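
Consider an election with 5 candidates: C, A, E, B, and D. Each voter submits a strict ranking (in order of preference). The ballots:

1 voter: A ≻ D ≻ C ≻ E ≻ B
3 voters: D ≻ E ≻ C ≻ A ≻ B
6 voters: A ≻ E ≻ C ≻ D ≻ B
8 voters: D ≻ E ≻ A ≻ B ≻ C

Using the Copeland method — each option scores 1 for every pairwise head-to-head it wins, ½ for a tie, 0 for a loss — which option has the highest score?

C: beats B; loses to A, E, and D → score 1.
A: beats C and B; loses to E and D → score 2.
E: beats C, A, and B; loses to D → score 3.
B: loses to C, A, E, and D → score 0.
D: beats C, A, E, and B → score 4.
D has the best pairwise record.

D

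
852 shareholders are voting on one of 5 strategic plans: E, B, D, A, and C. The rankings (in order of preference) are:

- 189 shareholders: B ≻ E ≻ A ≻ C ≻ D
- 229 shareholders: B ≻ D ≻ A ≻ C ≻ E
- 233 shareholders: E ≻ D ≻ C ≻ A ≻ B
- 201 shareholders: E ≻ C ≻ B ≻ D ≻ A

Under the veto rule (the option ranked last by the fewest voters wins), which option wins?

Last-place votes: E 229, B 233, D 189, A 201, C 0.
C is ranked last by the fewest voters, so C wins.

C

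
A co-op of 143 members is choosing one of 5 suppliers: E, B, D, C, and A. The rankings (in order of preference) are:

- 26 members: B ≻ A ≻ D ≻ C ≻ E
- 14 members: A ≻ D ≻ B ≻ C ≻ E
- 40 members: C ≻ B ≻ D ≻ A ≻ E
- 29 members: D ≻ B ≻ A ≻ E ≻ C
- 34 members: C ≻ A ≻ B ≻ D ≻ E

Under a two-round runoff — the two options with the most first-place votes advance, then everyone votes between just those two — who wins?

C

Round 1 first-place votes: E 0, B 26, D 29, C 74, A 14.
C and D advance.
Runoff: C is preferred to D by 74 voters; D by 69.
C wins the runoff.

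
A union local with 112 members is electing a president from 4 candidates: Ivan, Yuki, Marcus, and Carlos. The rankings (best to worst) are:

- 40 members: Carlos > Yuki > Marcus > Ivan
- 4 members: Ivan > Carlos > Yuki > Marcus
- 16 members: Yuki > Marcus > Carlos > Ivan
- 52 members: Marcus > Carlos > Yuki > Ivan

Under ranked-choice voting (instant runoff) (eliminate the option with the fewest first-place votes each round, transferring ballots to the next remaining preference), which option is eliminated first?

Ivan

Round 1: Ivan 4, Yuki 16, Marcus 52, Carlos 40. Eliminate Ivan.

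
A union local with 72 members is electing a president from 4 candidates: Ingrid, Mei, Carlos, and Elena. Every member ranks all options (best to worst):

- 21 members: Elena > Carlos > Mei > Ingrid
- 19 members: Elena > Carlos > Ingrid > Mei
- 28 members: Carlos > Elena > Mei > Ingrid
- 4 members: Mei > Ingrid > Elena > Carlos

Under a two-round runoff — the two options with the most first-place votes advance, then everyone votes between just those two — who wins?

Round 1 first-place votes: Ingrid 0, Mei 4, Carlos 28, Elena 40.
Elena and Carlos advance.
Runoff: Elena is preferred to Carlos by 44 voters; Carlos by 28.
Elena wins the runoff.

Elena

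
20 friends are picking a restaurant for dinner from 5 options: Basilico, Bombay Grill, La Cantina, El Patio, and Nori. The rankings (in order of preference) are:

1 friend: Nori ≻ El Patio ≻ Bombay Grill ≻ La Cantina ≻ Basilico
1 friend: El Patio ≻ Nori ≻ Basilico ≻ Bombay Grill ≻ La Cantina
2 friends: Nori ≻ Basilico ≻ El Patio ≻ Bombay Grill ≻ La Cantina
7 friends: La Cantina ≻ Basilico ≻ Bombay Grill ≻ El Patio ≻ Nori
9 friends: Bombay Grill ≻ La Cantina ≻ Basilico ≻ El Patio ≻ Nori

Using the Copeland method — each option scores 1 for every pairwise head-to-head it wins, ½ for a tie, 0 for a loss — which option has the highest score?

Bombay Grill

Basilico: beats El Patio and Nori; ties Bombay Grill; loses to La Cantina → score 2.5.
Bombay Grill: beats La Cantina, El Patio, and Nori; ties Basilico → score 3.5.
La Cantina: beats Basilico, El Patio, and Nori; loses to Bombay Grill → score 3.
El Patio: beats Nori; loses to Basilico, Bombay Grill, and La Cantina → score 1.
Nori: loses to Basilico, Bombay Grill, La Cantina, and El Patio → score 0.
Bombay Grill has the best pairwise record.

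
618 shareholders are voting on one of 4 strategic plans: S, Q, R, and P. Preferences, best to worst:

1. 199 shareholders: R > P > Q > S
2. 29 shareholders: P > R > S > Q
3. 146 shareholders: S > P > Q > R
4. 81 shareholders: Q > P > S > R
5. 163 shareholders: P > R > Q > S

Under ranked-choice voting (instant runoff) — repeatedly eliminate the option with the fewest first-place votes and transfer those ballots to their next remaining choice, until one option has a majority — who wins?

Round 1: S 146, Q 81, R 199, P 192. Eliminate Q.
Round 2: S 146, R 199, P 273. Eliminate S.
Round 3: R 199, P 419. P has a majority.

P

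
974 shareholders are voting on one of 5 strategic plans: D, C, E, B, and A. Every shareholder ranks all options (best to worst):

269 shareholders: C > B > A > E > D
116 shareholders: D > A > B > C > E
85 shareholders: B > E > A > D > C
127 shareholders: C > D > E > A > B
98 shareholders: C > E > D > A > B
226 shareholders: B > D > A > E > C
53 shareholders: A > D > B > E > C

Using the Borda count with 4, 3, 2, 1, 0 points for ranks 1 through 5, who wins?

D: 269·0 + 116·4 + 85·1 + 127·3 + 98·2 + 226·3 + 53·3 = 1963
C: 269·4 + 116·1 + 85·0 + 127·4 + 98·4 + 226·0 + 53·0 = 2092
E: 269·1 + 116·0 + 85·3 + 127·2 + 98·3 + 226·1 + 53·1 = 1351
B: 269·3 + 116·2 + 85·4 + 127·0 + 98·0 + 226·4 + 53·2 = 2389
A: 269·2 + 116·3 + 85·2 + 127·1 + 98·1 + 226·2 + 53·4 = 1945
B has the highest Borda score (2389).

B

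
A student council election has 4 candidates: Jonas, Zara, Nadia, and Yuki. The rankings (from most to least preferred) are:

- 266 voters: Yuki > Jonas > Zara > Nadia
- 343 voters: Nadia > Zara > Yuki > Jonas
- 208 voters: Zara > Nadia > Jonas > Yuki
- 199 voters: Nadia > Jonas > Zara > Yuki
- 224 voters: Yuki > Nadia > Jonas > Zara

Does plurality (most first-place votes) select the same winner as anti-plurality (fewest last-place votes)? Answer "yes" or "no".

no

Plurality — first-place votes: Jonas 0, Zara 208, Nadia 542, Yuki 490. Winner: Nadia.
Anti-plurality — last-place votes: Jonas 343, Zara 224, Nadia 266, Yuki 407. Winner: Zara.
The two methods disagree.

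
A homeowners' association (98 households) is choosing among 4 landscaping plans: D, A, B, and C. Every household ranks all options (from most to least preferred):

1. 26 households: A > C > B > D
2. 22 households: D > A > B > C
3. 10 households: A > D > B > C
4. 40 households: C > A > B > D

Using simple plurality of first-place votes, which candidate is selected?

First-place votes: D 22, A 36, B 0, C 40.
C has the most first-place votes.

C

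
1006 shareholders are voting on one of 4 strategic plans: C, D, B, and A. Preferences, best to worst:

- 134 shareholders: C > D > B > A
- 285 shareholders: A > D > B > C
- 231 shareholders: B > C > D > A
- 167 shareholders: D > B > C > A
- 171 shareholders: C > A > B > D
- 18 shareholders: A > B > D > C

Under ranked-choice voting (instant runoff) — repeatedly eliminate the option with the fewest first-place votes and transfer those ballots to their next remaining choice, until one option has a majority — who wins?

B

Round 1: C 305, D 167, B 231, A 303. Eliminate D.
Round 2: C 305, B 398, A 303. Eliminate A.
Round 3: C 305, B 701. B has a majority.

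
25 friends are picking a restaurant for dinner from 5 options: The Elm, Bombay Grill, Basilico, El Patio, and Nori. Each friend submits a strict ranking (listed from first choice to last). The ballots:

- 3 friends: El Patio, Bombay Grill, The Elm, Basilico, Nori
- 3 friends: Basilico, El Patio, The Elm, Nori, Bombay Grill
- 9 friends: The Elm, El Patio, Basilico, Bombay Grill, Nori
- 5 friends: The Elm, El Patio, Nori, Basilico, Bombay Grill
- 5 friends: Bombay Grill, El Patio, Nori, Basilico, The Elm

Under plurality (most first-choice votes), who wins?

First-place votes: The Elm 14, Bombay Grill 5, Basilico 3, El Patio 3, Nori 0.
The Elm has the most first-place votes.

The Elm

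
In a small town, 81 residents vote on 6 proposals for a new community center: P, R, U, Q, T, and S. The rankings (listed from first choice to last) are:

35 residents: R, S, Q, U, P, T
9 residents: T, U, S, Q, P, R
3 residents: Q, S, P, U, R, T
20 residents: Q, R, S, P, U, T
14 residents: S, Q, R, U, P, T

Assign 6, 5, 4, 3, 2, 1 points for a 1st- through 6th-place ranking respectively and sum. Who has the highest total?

S

P: 35·2 + 9·2 + 3·4 + 20·3 + 14·2 = 188
R: 35·6 + 9·1 + 3·2 + 20·5 + 14·4 = 381
U: 35·3 + 9·5 + 3·3 + 20·2 + 14·3 = 241
Q: 35·4 + 9·3 + 3·6 + 20·6 + 14·5 = 375
T: 35·1 + 9·6 + 3·1 + 20·1 + 14·1 = 126
S: 35·5 + 9·4 + 3·5 + 20·4 + 14·6 = 390
S has the highest Borda score (390).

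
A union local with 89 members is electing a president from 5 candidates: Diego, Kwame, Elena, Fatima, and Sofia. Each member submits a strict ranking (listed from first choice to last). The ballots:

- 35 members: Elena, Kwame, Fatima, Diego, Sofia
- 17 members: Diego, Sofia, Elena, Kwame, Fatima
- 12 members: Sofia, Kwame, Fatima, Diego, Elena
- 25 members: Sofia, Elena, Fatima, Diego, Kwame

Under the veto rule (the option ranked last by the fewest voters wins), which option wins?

Diego

Last-place votes: Diego 0, Kwame 25, Elena 12, Fatima 17, Sofia 35.
Diego is ranked last by the fewest voters, so Diego wins.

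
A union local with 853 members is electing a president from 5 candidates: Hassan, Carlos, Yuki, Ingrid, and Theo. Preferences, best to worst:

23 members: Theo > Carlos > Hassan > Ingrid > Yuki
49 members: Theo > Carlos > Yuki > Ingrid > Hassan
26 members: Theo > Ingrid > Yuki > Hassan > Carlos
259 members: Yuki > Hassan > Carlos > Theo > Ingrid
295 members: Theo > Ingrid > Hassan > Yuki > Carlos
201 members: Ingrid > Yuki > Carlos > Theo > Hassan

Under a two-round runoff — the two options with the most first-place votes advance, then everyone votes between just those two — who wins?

Round 1 first-place votes: Hassan 0, Carlos 0, Yuki 259, Ingrid 201, Theo 393.
Theo and Yuki advance.
Runoff: Theo is preferred to Yuki by 393 voters; Yuki by 460.
Yuki wins the runoff.

Yuki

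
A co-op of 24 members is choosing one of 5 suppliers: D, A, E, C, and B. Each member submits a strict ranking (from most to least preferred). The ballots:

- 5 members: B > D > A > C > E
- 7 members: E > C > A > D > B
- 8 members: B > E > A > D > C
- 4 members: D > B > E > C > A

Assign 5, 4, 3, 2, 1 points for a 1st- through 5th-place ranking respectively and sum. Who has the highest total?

B

D: 5·4 + 7·2 + 8·2 + 4·5 = 70
A: 5·3 + 7·3 + 8·3 + 4·1 = 64
E: 5·1 + 7·5 + 8·4 + 4·3 = 84
C: 5·2 + 7·4 + 8·1 + 4·2 = 54
B: 5·5 + 7·1 + 8·5 + 4·4 = 88
B has the highest Borda score (88).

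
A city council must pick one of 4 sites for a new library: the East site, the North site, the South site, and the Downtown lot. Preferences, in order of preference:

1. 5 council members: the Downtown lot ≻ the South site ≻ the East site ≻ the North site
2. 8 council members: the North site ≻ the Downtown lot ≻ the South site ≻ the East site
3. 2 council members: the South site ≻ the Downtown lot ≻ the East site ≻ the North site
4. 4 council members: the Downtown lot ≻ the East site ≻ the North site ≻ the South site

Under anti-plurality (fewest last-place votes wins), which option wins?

Last-place votes: the East site 8, the North site 7, the South site 4, the Downtown lot 0.
the Downtown lot is ranked last by the fewest voters, so the Downtown lot wins.

the Downtown lot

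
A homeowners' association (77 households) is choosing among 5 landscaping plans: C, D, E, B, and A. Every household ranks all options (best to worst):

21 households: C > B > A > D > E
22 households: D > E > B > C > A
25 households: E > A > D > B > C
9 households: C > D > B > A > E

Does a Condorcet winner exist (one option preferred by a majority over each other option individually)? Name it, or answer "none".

Checking pairwise contests:
D beats C 47–30.
A beats D 46–31.
D beats E 52–25.
D beats B 56–21.
C beats A 52–25.
Every option loses at least one head-to-head, so there is no Condorcet winner.

none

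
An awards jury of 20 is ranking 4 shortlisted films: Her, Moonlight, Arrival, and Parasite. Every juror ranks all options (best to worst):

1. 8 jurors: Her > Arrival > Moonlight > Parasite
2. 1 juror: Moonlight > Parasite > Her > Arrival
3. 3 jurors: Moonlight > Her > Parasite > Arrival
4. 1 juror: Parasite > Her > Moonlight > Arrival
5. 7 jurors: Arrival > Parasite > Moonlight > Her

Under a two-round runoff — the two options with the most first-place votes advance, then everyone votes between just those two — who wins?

Her

Round 1 first-place votes: Her 8, Moonlight 4, Arrival 7, Parasite 1.
Her and Arrival advance.
Runoff: Her is preferred to Arrival by 13 voters; Arrival by 7.
Her wins the runoff.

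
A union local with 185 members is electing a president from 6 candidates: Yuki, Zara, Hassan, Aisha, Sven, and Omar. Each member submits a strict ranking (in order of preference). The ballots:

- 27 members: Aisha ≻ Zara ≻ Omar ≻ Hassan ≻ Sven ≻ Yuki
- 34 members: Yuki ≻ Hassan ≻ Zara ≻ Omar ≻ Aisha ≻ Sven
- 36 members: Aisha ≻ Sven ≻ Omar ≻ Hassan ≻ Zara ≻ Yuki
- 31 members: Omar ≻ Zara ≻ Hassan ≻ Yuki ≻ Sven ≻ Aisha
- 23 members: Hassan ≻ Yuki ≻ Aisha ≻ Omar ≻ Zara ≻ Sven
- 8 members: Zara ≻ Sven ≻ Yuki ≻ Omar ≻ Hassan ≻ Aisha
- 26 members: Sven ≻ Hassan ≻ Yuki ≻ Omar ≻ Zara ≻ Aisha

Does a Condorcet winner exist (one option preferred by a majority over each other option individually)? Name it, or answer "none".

Omar

Omar vs Yuki: 94–91 for Omar.
Omar vs Zara: 116–69 for Omar.
Omar vs Hassan: 102–83 for Omar.
Omar vs Aisha: 99–86 for Omar.
Omar vs Sven: 115–70 for Omar.
Omar beats every other option head-to-head.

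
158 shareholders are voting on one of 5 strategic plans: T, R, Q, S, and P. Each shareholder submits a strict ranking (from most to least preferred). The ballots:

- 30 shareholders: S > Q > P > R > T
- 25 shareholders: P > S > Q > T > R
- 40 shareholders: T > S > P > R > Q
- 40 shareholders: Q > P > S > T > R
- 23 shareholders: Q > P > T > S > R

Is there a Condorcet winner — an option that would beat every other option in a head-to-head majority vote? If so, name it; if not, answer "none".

none

Checking pairwise contests:
Q beats T 118–40.
T beats R 128–30.
S beats Q 95–63.
P beats S 88–70.
Q beats P 93–65.
Every option loses at least one head-to-head, so there is no Condorcet winner.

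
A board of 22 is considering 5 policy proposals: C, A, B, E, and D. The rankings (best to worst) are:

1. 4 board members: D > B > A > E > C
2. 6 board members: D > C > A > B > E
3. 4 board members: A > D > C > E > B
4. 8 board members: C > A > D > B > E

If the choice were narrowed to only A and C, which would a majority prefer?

C

Voters preferring A to C: 8; preferring C to A: 14.
C wins the head-to-head.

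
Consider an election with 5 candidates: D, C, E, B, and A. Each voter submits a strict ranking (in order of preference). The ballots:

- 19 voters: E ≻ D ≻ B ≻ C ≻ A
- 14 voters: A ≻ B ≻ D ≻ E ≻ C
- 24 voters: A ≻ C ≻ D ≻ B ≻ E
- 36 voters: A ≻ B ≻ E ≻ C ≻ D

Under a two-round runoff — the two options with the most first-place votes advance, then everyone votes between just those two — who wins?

A

Round 1 first-place votes: D 0, C 0, E 19, B 0, A 74.
A and E advance.
Runoff: A is preferred to E by 74 voters; E by 19.
A wins the runoff.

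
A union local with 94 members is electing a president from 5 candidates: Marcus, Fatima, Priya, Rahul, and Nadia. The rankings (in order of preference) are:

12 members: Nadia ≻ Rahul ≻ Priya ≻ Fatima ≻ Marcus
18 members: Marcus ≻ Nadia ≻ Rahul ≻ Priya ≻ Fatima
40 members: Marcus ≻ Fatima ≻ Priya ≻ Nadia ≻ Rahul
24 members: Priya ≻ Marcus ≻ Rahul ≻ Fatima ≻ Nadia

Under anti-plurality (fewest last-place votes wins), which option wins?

Priya

Last-place votes: Marcus 12, Fatima 18, Priya 0, Rahul 40, Nadia 24.
Priya is ranked last by the fewest voters, so Priya wins.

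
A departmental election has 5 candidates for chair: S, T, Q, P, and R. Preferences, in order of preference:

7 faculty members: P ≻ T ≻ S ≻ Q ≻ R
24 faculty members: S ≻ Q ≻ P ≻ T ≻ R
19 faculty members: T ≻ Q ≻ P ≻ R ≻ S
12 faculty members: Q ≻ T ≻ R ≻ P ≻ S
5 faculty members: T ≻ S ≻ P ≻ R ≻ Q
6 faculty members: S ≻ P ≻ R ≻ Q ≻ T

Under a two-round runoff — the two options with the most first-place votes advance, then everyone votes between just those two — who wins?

Round 1 first-place votes: S 30, T 24, Q 12, P 7, R 0.
S and T advance.
Runoff: S is preferred to T by 30 voters; T by 43.
T wins the runoff.

T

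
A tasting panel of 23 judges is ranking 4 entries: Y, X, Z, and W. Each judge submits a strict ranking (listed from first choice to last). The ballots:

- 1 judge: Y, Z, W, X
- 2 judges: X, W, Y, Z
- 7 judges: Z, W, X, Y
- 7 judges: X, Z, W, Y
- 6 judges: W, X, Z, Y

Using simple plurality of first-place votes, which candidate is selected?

First-place votes: Y 1, X 9, Z 7, W 6.
X has the most first-place votes.

X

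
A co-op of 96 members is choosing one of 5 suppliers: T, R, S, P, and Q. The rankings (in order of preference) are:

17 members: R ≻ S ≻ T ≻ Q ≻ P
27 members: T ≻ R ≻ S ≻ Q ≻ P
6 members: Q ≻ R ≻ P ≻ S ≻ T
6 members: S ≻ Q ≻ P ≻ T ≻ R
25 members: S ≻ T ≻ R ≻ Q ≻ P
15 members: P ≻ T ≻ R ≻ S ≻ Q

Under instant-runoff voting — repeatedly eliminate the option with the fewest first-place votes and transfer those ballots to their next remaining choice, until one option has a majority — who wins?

S

Round 1: T 27, R 17, S 31, P 15, Q 6. Eliminate Q.
Round 2: T 27, R 23, S 31, P 15. Eliminate P.
Round 3: T 42, R 23, S 31. Eliminate R.
Round 4: T 42, S 54. S has a majority.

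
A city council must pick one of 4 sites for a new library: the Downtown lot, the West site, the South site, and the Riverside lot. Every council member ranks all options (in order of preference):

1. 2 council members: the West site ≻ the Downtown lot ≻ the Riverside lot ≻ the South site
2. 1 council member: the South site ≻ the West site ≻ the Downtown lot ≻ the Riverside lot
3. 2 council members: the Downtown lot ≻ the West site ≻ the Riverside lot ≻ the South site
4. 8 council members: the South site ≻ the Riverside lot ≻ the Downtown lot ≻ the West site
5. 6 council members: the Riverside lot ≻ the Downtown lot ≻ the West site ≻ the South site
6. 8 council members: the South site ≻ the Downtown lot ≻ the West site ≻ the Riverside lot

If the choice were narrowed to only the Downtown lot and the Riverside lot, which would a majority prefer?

the Riverside lot

Voters preferring the Downtown lot to the Riverside lot: 13; preferring the Riverside lot to the Downtown lot: 14.
the Riverside lot wins the head-to-head.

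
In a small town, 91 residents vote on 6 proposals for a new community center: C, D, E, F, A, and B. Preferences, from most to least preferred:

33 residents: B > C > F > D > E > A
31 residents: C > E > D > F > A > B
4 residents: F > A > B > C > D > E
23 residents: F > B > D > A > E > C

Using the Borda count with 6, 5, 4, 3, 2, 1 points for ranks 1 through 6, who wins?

F

C: 33·5 + 31·6 + 4·3 + 23·1 = 386
D: 33·3 + 31·4 + 4·2 + 23·4 = 323
E: 33·2 + 31·5 + 4·1 + 23·2 = 271
F: 33·4 + 31·3 + 4·6 + 23·6 = 387
A: 33·1 + 31·2 + 4·5 + 23·3 = 184
B: 33·6 + 31·1 + 4·4 + 23·5 = 360
F has the highest Borda score (387).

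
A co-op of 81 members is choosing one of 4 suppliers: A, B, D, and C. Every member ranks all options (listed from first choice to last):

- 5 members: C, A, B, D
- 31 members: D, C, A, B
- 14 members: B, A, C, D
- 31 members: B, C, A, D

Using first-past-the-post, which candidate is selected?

First-place votes: A 0, B 45, D 31, C 5.
B has the most first-place votes.

B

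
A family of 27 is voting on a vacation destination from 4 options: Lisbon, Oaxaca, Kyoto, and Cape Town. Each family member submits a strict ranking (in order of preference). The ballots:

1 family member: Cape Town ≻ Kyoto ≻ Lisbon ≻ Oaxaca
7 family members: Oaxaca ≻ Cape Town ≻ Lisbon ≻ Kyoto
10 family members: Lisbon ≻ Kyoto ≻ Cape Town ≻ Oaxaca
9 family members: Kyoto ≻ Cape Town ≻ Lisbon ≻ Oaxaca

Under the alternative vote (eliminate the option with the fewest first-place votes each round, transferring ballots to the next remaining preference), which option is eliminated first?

Round 1: Lisbon 10, Oaxaca 7, Kyoto 9, Cape Town 1. Eliminate Cape Town.

Cape Town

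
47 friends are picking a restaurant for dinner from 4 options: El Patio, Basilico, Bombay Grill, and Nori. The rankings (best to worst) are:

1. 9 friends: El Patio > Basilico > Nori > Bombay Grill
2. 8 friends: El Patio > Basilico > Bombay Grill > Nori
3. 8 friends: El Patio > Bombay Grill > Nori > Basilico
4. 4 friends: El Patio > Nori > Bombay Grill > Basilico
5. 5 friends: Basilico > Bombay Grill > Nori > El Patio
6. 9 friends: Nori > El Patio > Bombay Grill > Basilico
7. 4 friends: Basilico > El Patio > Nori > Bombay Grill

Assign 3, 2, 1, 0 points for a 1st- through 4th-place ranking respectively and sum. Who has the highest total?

El Patio

El Patio: 9·3 + 8·3 + 8·3 + 4·3 + 5·0 + 9·2 + 4·2 = 113
Basilico: 9·2 + 8·2 + 8·0 + 4·0 + 5·3 + 9·0 + 4·3 = 61
Bombay Grill: 9·0 + 8·1 + 8·2 + 4·1 + 5·2 + 9·1 + 4·0 = 47
Nori: 9·1 + 8·0 + 8·1 + 4·2 + 5·1 + 9·3 + 4·1 = 61
El Patio has the highest Borda score (113).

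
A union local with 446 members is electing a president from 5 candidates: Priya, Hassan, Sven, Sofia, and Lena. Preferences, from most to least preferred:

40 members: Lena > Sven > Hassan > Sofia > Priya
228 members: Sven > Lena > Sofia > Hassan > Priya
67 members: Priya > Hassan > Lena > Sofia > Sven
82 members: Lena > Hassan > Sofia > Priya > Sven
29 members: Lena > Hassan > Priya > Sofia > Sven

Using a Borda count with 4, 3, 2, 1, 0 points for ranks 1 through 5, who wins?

Priya: 40·0 + 228·0 + 67·4 + 82·1 + 29·2 = 408
Hassan: 40·2 + 228·1 + 67·3 + 82·3 + 29·3 = 842
Sven: 40·3 + 228·4 + 67·0 + 82·0 + 29·0 = 1032
Sofia: 40·1 + 228·2 + 67·1 + 82·2 + 29·1 = 756
Lena: 40·4 + 228·3 + 67·2 + 82·4 + 29·4 = 1422
Lena has the highest Borda score (1422).

Lena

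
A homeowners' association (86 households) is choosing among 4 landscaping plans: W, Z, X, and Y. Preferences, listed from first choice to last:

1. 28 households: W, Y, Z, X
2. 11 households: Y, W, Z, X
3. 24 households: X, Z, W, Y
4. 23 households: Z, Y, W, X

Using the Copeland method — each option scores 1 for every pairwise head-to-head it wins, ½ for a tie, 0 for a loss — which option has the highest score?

W: beats X and Y; loses to Z → score 2.
Z: beats W, X, and Y → score 3.
X: loses to W, Z, and Y → score 0.
Y: beats X; loses to W and Z → score 1.
Z has the best pairwise record.

Z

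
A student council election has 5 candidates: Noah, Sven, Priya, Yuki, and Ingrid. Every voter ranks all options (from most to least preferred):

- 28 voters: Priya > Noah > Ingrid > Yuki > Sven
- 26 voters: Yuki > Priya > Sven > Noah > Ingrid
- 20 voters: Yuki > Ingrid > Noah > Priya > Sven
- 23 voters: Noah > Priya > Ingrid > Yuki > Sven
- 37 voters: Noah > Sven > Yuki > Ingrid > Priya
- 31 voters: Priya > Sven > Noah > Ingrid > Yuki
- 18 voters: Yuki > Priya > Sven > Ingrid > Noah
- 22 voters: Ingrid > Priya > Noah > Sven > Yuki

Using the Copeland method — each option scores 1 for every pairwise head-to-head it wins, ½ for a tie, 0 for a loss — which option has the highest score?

Noah: beats Sven, Yuki, and Ingrid; loses to Priya → score 3.
Sven: beats Ingrid; loses to Noah, Priya, and Yuki → score 1.
Priya: beats Noah, Sven, Yuki, and Ingrid → score 4.
Yuki: beats Sven; loses to Noah, Priya, and Ingrid → score 1.
Ingrid: beats Yuki; loses to Noah, Sven, and Priya → score 1.
Priya has the best pairwise record.

Priya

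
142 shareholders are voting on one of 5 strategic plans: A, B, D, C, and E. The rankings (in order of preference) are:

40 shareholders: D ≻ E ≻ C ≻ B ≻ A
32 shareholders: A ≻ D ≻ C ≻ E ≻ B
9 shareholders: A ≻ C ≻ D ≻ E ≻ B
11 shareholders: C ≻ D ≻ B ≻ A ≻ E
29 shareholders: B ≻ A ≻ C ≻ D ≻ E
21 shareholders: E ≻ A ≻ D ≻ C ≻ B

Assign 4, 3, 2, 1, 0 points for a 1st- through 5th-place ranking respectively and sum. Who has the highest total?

A: 40·0 + 32·4 + 9·4 + 11·1 + 29·3 + 21·3 = 325
B: 40·1 + 32·0 + 9·0 + 11·2 + 29·4 + 21·0 = 178
D: 40·4 + 32·3 + 9·2 + 11·3 + 29·1 + 21·2 = 378
C: 40·2 + 32·2 + 9·3 + 11·4 + 29·2 + 21·1 = 294
E: 40·3 + 32·1 + 9·1 + 11·0 + 29·0 + 21·4 = 245
D has the highest Borda score (378).

D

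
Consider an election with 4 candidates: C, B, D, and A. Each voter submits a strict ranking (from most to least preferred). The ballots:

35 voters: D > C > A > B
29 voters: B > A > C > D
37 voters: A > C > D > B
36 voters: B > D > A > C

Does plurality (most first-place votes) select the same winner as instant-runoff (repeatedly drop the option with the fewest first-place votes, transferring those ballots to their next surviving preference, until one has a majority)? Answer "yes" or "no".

Plurality — first-place votes: C 0, B 65, D 35, A 37. Winner: B.
Instant-runoff — R1 C 0, B 65, D 35, A 37 (C out); R2 B 65, D 35, A 37 (D out); R3 B 65, A 72 (A winner). Winner: A.
The two methods disagree.

no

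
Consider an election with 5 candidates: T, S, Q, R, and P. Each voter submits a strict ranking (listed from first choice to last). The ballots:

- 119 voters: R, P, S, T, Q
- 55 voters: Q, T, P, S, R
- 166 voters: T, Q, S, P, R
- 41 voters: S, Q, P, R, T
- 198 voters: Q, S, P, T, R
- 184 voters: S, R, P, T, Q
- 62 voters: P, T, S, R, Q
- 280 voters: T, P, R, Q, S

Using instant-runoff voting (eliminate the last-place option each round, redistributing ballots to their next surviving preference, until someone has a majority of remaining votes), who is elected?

Round 1: T 446, S 225, Q 253, R 119, P 62. Eliminate P.
Round 2: T 508, S 225, Q 253, R 119. Eliminate R.
Round 3: T 508, S 344, Q 253. Eliminate Q.
Round 4: T 563, S 542. T has a majority.

T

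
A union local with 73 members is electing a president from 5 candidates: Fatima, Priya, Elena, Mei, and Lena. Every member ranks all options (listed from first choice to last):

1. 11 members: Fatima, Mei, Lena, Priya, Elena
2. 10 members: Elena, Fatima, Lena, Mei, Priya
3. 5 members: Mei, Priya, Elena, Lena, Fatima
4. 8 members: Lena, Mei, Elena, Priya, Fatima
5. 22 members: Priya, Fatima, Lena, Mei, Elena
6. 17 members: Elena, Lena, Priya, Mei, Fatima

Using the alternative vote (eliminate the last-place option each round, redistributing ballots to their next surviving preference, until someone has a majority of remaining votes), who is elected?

Priya

Round 1: Fatima 11, Priya 22, Elena 27, Mei 5, Lena 8. Eliminate Mei.
Round 2: Fatima 11, Priya 27, Elena 27, Lena 8. Eliminate Lena.
Round 3: Fatima 11, Priya 27, Elena 35. Eliminate Fatima.
Round 4: Priya 38, Elena 35. Priya has a majority.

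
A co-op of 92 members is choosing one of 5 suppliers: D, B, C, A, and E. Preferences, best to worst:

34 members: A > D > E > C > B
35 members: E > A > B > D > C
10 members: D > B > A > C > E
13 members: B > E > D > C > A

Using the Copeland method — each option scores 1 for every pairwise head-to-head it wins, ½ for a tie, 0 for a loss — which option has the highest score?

E

D: beats C; loses to B, A, and E → score 1.
B: beats D and C; loses to A and E → score 2.
C: loses to D, B, A, and E → score 0.
A: beats D, B, and C; loses to E → score 3.
E: beats D, B, C, and A → score 4.
E has the best pairwise record.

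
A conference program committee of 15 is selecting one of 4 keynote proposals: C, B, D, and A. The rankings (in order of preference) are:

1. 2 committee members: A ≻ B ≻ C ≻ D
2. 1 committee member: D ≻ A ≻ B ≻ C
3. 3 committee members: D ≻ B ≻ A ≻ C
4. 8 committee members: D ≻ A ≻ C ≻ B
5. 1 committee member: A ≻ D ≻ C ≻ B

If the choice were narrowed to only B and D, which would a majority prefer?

Voters preferring B to D: 2; preferring D to B: 13.
D wins the head-to-head.

D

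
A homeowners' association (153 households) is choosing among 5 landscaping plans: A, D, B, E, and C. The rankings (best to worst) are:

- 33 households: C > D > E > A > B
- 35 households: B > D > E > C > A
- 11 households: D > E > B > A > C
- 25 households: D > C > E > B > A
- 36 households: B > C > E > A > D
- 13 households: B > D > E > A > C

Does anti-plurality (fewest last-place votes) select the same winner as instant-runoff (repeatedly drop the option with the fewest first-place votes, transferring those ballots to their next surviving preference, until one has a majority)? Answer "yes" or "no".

Anti-plurality — last-place votes: A 60, D 36, B 33, E 0, C 24. Winner: E.
Instant-runoff — R1 A 0, D 36, B 84, E 0, C 33 (B winner). Winner: B.
The two methods disagree.

no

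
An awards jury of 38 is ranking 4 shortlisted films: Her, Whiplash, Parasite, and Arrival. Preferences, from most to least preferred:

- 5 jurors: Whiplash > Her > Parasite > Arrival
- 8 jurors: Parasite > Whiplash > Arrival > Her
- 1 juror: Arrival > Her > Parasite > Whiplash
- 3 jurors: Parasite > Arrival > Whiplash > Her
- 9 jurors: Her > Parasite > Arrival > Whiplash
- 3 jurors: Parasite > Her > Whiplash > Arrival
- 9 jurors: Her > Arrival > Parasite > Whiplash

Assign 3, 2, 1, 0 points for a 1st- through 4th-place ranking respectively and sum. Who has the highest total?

Her: 5·2 + 8·0 + 1·2 + 3·0 + 9·3 + 3·2 + 9·3 = 72
Whiplash: 5·3 + 8·2 + 1·0 + 3·1 + 9·0 + 3·1 + 9·0 = 37
Parasite: 5·1 + 8·3 + 1·1 + 3·3 + 9·2 + 3·3 + 9·1 = 75
Arrival: 5·0 + 8·1 + 1·3 + 3·2 + 9·1 + 3·0 + 9·2 = 44
Parasite has the highest Borda score (75).

Parasite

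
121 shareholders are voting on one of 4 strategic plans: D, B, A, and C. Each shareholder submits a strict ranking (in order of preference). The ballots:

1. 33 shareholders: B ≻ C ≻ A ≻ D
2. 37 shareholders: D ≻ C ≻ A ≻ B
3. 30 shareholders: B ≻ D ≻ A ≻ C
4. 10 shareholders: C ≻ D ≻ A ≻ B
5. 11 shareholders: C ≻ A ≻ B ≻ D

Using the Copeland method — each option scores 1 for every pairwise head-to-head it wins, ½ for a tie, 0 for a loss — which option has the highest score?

D: beats A and C; loses to B → score 2.
B: beats D, A, and C → score 3.
A: loses to D, B, and C → score 0.
C: beats A; loses to D and B → score 1.
B has the best pairwise record.

B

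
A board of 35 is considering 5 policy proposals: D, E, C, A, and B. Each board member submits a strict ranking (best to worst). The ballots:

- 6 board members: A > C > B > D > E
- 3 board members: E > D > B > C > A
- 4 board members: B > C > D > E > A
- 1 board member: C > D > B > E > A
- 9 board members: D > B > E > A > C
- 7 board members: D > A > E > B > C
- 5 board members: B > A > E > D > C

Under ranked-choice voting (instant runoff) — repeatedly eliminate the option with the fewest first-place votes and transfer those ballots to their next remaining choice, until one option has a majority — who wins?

D

Round 1: D 16, E 3, C 1, A 6, B 9. Eliminate C.
Round 2: D 17, E 3, A 6, B 9. Eliminate E.
Round 3: D 20, A 6, B 9. D has a majority.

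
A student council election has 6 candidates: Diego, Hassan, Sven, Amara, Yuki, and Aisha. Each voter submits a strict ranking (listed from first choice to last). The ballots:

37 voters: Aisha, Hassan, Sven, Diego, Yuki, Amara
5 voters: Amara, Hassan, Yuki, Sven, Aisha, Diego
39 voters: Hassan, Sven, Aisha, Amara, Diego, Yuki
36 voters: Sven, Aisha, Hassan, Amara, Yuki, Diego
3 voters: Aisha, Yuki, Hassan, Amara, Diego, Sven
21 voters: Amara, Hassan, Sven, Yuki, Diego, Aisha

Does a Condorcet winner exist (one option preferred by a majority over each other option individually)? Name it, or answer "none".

Checking pairwise contests:
Hassan beats Diego 141–0.
Aisha beats Hassan 76–65.
Hassan beats Sven 105–36.
Hassan beats Amara 115–26.
Diego beats Yuki 76–65.
Sven beats Aisha 101–40.
Every option loses at least one head-to-head, so there is no Condorcet winner.

none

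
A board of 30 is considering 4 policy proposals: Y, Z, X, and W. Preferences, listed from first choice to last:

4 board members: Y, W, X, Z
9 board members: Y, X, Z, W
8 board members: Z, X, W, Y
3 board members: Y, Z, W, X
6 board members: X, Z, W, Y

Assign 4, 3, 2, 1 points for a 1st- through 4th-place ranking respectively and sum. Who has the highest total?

X

Y: 4·4 + 9·4 + 8·1 + 3·4 + 6·1 = 78
Z: 4·1 + 9·2 + 8·4 + 3·3 + 6·3 = 81
X: 4·2 + 9·3 + 8·3 + 3·1 + 6·4 = 86
W: 4·3 + 9·1 + 8·2 + 3·2 + 6·2 = 55
X has the highest Borda score (86).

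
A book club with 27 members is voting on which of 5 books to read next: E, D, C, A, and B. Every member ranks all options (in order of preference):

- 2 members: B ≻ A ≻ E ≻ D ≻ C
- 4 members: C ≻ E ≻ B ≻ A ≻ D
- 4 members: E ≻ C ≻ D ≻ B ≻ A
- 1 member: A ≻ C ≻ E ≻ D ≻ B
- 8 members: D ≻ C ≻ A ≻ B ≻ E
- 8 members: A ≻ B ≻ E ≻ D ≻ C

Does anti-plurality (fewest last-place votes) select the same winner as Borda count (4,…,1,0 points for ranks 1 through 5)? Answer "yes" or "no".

no

Anti-plurality — last-place votes: E 8, D 4, C 10, A 4, B 1. Winner: B.
Borda — scores: E 50, D 51, C 55, A 62, B 52. Winner: A.
The two methods disagree.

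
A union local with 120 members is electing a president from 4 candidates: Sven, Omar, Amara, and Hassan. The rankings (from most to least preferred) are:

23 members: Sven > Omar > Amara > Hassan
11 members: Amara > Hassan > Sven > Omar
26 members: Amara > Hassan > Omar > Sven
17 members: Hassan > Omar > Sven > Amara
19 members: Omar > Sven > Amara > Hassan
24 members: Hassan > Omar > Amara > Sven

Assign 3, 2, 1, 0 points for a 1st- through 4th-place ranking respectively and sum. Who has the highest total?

Sven: 23·3 + 11·1 + 26·0 + 17·1 + 19·2 + 24·0 = 135
Omar: 23·2 + 11·0 + 26·1 + 17·2 + 19·3 + 24·2 = 211
Amara: 23·1 + 11·3 + 26·3 + 17·0 + 19·1 + 24·1 = 177
Hassan: 23·0 + 11·2 + 26·2 + 17·3 + 19·0 + 24·3 = 197
Omar has the highest Borda score (211).

Omar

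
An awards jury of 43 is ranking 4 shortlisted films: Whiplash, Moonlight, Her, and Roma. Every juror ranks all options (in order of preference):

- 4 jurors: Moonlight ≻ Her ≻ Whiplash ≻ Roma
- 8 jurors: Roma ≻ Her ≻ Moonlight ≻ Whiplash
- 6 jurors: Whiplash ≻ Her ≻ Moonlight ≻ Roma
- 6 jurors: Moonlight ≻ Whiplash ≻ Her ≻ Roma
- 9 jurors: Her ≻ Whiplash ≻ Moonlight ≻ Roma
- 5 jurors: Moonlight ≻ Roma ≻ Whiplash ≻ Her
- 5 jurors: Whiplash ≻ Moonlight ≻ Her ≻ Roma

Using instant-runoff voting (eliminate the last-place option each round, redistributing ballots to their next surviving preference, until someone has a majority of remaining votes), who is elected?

Her

Round 1: Whiplash 11, Moonlight 15, Her 9, Roma 8. Eliminate Roma.
Round 2: Whiplash 11, Moonlight 15, Her 17. Eliminate Whiplash.
Round 3: Moonlight 20, Her 23. Her has a majority.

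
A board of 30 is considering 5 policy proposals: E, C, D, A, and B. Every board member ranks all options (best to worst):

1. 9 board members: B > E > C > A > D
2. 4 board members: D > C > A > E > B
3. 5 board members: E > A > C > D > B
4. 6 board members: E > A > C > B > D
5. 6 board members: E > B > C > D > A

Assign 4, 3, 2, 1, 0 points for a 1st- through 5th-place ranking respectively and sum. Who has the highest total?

E

E: 9·3 + 4·1 + 5·4 + 6·4 + 6·4 = 99
C: 9·2 + 4·3 + 5·2 + 6·2 + 6·2 = 64
D: 9·0 + 4·4 + 5·1 + 6·0 + 6·1 = 27
A: 9·1 + 4·2 + 5·3 + 6·3 + 6·0 = 50
B: 9·4 + 4·0 + 5·0 + 6·1 + 6·3 = 60
E has the highest Borda score (99).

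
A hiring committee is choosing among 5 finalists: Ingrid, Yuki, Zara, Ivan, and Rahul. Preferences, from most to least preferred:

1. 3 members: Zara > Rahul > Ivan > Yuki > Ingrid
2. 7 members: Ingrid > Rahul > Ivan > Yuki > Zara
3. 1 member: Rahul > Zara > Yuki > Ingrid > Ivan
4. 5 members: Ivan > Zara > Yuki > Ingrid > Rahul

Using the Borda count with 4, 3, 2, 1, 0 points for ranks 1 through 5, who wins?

Ivan

Ingrid: 3·0 + 7·4 + 1·1 + 5·1 = 34
Yuki: 3·1 + 7·1 + 1·2 + 5·2 = 22
Zara: 3·4 + 7·0 + 1·3 + 5·3 = 30
Ivan: 3·2 + 7·2 + 1·0 + 5·4 = 40
Rahul: 3·3 + 7·3 + 1·4 + 5·0 = 34
Ivan has the highest Borda score (40).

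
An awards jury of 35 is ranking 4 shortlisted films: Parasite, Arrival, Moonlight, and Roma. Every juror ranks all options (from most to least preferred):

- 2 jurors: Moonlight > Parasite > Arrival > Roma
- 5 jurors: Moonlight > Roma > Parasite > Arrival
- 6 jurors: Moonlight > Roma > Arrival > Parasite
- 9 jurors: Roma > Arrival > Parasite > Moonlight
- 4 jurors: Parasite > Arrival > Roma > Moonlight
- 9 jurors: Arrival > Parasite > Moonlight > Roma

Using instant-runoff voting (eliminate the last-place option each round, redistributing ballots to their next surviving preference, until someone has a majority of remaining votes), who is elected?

Arrival

Round 1: Parasite 4, Arrival 9, Moonlight 13, Roma 9. Eliminate Parasite.
Round 2: Arrival 13, Moonlight 13, Roma 9. Eliminate Roma.
Round 3: Arrival 22, Moonlight 13. Arrival has a majority.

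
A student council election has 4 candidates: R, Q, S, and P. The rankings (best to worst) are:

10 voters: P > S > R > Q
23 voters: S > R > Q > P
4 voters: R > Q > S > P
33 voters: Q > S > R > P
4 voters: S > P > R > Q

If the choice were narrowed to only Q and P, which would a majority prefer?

Q

Voters preferring Q to P: 60; preferring P to Q: 14.
Q wins the head-to-head.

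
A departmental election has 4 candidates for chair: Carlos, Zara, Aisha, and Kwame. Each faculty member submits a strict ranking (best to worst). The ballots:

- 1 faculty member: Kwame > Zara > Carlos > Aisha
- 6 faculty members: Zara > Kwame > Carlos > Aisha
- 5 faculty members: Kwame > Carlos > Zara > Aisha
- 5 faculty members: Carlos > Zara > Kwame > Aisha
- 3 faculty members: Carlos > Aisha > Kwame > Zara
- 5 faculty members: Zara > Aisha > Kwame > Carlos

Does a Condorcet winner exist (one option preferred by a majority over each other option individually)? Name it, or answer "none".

none

Checking pairwise contests:
Kwame beats Carlos 17–8.
Carlos beats Zara 13–12.
Carlos beats Aisha 20–5.
Zara beats Kwame 16–9.
Every option loses at least one head-to-head, so there is no Condorcet winner.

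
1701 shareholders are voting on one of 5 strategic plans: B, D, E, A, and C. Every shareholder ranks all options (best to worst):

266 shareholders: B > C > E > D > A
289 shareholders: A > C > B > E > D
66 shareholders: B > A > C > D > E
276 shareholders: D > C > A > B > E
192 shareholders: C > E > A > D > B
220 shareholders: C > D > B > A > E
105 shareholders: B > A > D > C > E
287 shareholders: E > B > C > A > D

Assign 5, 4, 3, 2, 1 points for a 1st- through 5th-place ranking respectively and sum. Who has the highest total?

C

B: 266·5 + 289·3 + 66·5 + 276·2 + 192·1 + 220·3 + 105·5 + 287·4 = 5604
D: 266·2 + 289·1 + 66·2 + 276·5 + 192·2 + 220·4 + 105·3 + 287·1 = 4199
E: 266·3 + 289·2 + 66·1 + 276·1 + 192·4 + 220·1 + 105·1 + 287·5 = 4246
A: 266·1 + 289·5 + 66·4 + 276·3 + 192·3 + 220·2 + 105·4 + 287·2 = 4813
C: 266·4 + 289·4 + 66·3 + 276·4 + 192·5 + 220·5 + 105·2 + 287·3 = 6653
C has the highest Borda score (6653).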